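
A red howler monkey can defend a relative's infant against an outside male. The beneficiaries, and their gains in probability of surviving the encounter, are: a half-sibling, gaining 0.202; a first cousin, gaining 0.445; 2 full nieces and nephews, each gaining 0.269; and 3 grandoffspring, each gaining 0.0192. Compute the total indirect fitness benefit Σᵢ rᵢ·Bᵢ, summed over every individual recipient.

0.255025

r to a half-sibling = 0.25 (half-sibs share one parent — one path of length 2: r = (1/2)^2 = 1/4).
r to a first cousin = 1/8 (first cousins share one grandparent pair — two paths of length 4: r = 2·(1/2)^4 = 1/8).
r to a full niece or nephew = 1/4 (full aunt/uncle↔niece/nephew: two paths of length 3 through the shared grandparent pair: r = 2·(1/2)^3 = 1/4).
r to a grandoffspring = 1/4 (two parent–offspring links: r = (1/2)^2 = 1/4).
Summing one r·B term per recipient: 1·0.25·0.202 + 1·0.125·0.445 + 2·0.25·0.269 + 3·0.25·0.0192 = 0.255025.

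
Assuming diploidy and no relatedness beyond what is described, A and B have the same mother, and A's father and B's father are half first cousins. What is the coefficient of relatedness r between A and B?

0.265625

Independent pedigree routes through distinct common ancestors add.
A and B are related in two ways: half-sibs through their shared mother (r = 1/4) and half second cousins through their fathers (r = 1/64).
r = 1/4 + 1/64 = 17/64 = 0.265625.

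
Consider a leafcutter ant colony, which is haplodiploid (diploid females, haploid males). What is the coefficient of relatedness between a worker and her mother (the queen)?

0.5

One meiotic link between diploid queen and diploid daughter: r = 1/2.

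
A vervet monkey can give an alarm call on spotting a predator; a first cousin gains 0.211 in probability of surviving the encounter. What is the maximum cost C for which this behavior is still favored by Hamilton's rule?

r to a first cousin = 1/8 (first cousins share one grandparent pair — two paths of length 4: r = 2·(1/2)^4 = 1/8).
Hamilton's rule: n·r·B > C, so the trait is favored while C < n·r·B = 1·0.125·0.211 = 0.026375.

0.026375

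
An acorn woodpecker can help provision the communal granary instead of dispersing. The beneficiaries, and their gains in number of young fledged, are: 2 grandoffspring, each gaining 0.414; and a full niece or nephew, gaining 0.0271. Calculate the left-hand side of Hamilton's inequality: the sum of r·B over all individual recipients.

0.213775

r to a grandoffspring = 0.25 (two parent–offspring links: r = (1/2)^2 = 1/4).
r to a full niece or nephew = 1/4 (full aunt/uncle↔niece/nephew: two paths of length 3 through the shared grandparent pair: r = 2·(1/2)^3 = 1/4).
Summing one r·B term per recipient: 2·0.25·0.414 + 1·0.25·0.0271 = 0.213775.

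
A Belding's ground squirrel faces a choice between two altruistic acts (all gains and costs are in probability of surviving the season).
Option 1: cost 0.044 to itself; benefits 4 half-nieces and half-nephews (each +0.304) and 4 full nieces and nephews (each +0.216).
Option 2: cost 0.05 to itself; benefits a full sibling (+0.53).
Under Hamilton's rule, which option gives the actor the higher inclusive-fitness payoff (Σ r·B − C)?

Option 1

Option 1: r to a half-niece or half-nephew = 0.125.
Option 1: r to a full niece or nephew = 0.25.
Option 1: Σ r·B − C = (4·0.125·0.304 + 4·0.25·0.216) − 0.044 = 0.324.
Option 2: r to a full sibling = 0.5.
Option 2: Σ r·B − C = (1·0.5·0.53) − 0.05 = 0.215.
Option 1 has the higher net inclusive-fitness payoff.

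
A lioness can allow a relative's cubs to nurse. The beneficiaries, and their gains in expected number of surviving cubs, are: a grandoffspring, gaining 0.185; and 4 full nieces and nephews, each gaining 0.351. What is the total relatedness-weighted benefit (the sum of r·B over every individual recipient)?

0.39725

r to a grandoffspring = 1/4 (two parent–offspring links: r = (1/2)^2 = 1/4).
r to a full niece or nephew = 1/4 (full aunt/uncle↔niece/nephew: two paths of length 3 through the shared grandparent pair: r = 2·(1/2)^3 = 1/4).
Summing one r·B term per recipient: 1·0.25·0.185 + 4·0.25·0.351 = 0.39725.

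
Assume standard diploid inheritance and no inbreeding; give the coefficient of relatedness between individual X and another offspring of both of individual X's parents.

0.5

Each parent–offspring link contributes a factor of 1/2, and independent paths through distinct common ancestors add.
Full sibs share both parents — two paths of length 2: r = 2·(1/2)^2 = 1/2.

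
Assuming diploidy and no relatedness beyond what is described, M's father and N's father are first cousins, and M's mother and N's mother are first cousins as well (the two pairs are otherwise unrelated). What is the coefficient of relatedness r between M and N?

0.0625

Wright's path rule: contributions from independent ancestry routes add.
M and N are related in two ways: second cousins through their fathers (r = 1/32) and second cousins through their mothers (r = 1/32).
r = 1/32 + 1/32 = 0.0625.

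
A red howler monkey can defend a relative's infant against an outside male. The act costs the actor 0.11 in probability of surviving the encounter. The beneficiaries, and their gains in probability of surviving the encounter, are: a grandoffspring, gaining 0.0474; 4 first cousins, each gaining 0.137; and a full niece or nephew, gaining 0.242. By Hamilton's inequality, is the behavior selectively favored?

Yes

Hamilton's rule: the trait is favored when the sum of r·B over every recipient exceeds the actor's cost C.
r to a grandoffspring = 1/4 (two parent–offspring links: r = (1/2)^2 = 1/4).
r to a first cousin = 1/8 (first cousins share one grandparent pair — two paths of length 4: r = 2·(1/2)^4 = 1/8).
r to a full niece or nephew = 0.25 (full aunt/uncle↔niece/nephew: two paths of length 3 through the shared grandparent pair: r = 2·(1/2)^3 = 1/4).
Summing one r·B term per recipient: 1·0.25·0.0474 + 4·0.125·0.137 + 1·0.25·0.242 = 0.14085.
0.14085 > 0.11: the indirect benefit exceeds the cost.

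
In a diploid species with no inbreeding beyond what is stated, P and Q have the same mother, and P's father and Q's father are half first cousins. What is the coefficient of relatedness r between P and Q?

0.265625

Wright's path rule: contributions from independent ancestry routes add.
P and Q are related in two ways: half-sibs through their shared mother (r = 1/4) and half second cousins through their fathers (r = 1/64).
r = 1/4 + 1/64 = 17/64 = 0.265625.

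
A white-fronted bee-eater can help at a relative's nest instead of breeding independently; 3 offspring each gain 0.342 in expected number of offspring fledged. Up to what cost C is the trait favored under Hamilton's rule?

0.513

r to an offspring = 0.5 (one parent–offspring link: r = (1/2)^1 = 1/2).
Hamilton's rule: n·r·B > C, so the trait is favored while C < n·r·B = 3·0.5·0.342 = 0.513.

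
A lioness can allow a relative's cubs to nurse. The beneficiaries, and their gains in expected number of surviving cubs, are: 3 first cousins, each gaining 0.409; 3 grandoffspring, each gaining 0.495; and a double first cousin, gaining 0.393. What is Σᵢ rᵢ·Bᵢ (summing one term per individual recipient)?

r to a first cousin = 0.125 (first cousins share one grandparent pair — two paths of length 4: r = 2·(1/2)^4 = 1/8).
r to a grandoffspring = 1/4 (two parent–offspring links: r = (1/2)^2 = 1/4).
r to a double first cousin = 1/4 (double first cousins share both grandparent pairs — four paths of length 4: r = 4·(1/2)^4 = 1/4).
Summing one r·B term per recipient: 3·0.125·0.409 + 3·0.25·0.495 + 1·0.25·0.393 = 0.622875.

0.622875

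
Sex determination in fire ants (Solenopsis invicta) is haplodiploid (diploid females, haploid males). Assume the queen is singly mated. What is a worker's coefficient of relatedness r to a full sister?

Haplodiploid full sisters inherit their father's entire haploid genome identically (contributing 1/2) and on average half of their mother's contribution (1/2 · 1/2 = 1/4); r = 1/2 + 1/4 = 3/4.

0.75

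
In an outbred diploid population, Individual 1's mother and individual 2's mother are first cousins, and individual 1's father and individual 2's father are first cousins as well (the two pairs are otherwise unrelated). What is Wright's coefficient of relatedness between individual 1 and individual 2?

0.0625

Independent pedigree routes through distinct common ancestors add.
Individual 1 and individual 2 are related in two ways: second cousins through their mothers (r = 1/32) and second cousins through their fathers (r = 1/32).
r = 1/32 + 1/32 = 1/16 = 0.0625.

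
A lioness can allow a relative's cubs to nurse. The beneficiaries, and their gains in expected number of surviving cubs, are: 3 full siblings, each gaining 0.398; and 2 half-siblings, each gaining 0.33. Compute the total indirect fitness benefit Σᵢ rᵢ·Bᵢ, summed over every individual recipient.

0.762

r to a full sibling = 0.5 (full sibs share both parents — two paths of length 2: r = 2·(1/2)^2 = 1/2).
r to a half-sibling = 1/4 (half-sibs share one parent — one path of length 2: r = (1/2)^2 = 1/4).
Summing one r·B term per recipient: 3·0.5·0.398 + 2·0.25·0.33 = 0.762.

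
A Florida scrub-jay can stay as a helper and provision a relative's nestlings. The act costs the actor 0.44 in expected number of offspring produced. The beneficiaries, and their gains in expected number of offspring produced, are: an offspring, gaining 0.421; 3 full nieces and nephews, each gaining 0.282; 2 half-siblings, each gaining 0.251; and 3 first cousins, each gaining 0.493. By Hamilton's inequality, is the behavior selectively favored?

Yes

Hamilton's rule: the trait is favored when the sum of r·B over every recipient exceeds the actor's cost C.
r to an offspring = 0.5 (one parent–offspring link: r = (1/2)^1 = 1/2).
r to a full niece or nephew = 0.25 (full aunt/uncle↔niece/nephew: two paths of length 3 through the shared grandparent pair: r = 2·(1/2)^3 = 1/4).
r to a half-sibling = 1/4 (half-sibs share one parent — one path of length 2: r = (1/2)^2 = 1/4).
r to a first cousin = 1/8 (first cousins share one grandparent pair — two paths of length 4: r = 2·(1/2)^4 = 1/8).
Summing one r·B term per recipient: 1·0.5·0.421 + 3·0.25·0.282 + 2·0.25·0.251 + 3·0.125·0.493 = 0.732375.
0.732375 > 0.44: the indirect benefit exceeds the cost.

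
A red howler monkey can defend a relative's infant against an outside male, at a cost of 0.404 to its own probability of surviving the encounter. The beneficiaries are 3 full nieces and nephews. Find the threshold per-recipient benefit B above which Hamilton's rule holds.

r to a full niece or nephew = 1/4 (full aunt/uncle↔niece/nephew: two paths of length 3 through the shared grandparent pair: r = 2·(1/2)^3 = 1/4).
Hamilton's rule with n recipients of equal r: n·r·B > C, so B > C/(n·r) = 0.404/(3·0.25) = 0.5387.

0.5387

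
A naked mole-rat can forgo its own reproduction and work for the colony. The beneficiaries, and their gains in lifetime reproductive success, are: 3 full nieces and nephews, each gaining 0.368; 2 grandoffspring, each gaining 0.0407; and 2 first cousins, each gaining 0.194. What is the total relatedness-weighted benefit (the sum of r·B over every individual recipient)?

0.34485

r to a full niece or nephew = 1/4 (full aunt/uncle↔niece/nephew: two paths of length 3 through the shared grandparent pair: r = 2·(1/2)^3 = 1/4).
r to a grandoffspring = 0.25 (two parent–offspring links: r = (1/2)^2 = 1/4).
r to a first cousin = 0.125 (first cousins share one grandparent pair — two paths of length 4: r = 2·(1/2)^4 = 1/8).
Summing one r·B term per recipient: 3·0.25·0.368 + 2·0.25·0.0407 + 2·0.125·0.194 = 0.34485.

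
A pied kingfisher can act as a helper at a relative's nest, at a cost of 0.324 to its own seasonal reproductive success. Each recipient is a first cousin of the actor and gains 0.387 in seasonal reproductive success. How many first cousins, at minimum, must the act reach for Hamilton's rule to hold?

7

r to a first cousin = 0.125 (first cousins share one grandparent pair — two paths of length 4: r = 2·(1/2)^4 = 1/8).
Hamilton's rule: n·r·B > C  ⇒  n > C/(r·B) = 0.324/(0.125·0.387) = 6.698.
The smallest integer exceeding 6.698 is 7.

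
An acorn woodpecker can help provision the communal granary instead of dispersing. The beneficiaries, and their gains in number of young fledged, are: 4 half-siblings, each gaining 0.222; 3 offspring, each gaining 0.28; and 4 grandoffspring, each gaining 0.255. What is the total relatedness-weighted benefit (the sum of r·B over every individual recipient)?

r to a half-sibling = 1/4 (half-sibs share one parent — one path of length 2: r = (1/2)^2 = 1/4).
r to an offspring = 0.5 (one parent–offspring link: r = (1/2)^1 = 1/2).
r to a grandoffspring = 1/4 (two parent–offspring links: r = (1/2)^2 = 1/4).
Summing one r·B term per recipient: 4·0.25·0.222 + 3·0.5·0.28 + 4·0.25·0.255 = 0.897.

0.897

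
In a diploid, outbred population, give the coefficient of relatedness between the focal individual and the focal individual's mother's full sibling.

Each parent–offspring link contributes a factor of 1/2, and independent paths through distinct common ancestors add.
Full aunt/uncle↔niece/nephew: two paths of length 3 through the shared grandparent pair: r = 2·(1/2)^3 = 1/4.

0.25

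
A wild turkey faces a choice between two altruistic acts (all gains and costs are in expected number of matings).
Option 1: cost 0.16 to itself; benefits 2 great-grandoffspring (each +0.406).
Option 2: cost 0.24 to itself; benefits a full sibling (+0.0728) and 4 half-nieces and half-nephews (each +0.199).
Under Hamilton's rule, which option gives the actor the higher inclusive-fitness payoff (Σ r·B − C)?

Option 1

Option 1: r to a great-grandoffspring = 0.125.
Option 1: Σ r·B − C = (2·0.125·0.406) − 0.16 = -0.0585.
Option 2: r to a full sibling = 0.5.
Option 2: r to a half-niece or half-nephew = 0.125.
Option 2: Σ r·B − C = (1·0.5·0.0728 + 4·0.125·0.199) − 0.24 = -0.1041.
Option 1 has the higher net inclusive-fitness payoff.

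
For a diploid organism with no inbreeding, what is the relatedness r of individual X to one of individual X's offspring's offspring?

Each parent–offspring link contributes a factor of 1/2, and independent paths through distinct common ancestors add.
Two parent–offspring links: r = (1/2)^2 = 1/4.

0.25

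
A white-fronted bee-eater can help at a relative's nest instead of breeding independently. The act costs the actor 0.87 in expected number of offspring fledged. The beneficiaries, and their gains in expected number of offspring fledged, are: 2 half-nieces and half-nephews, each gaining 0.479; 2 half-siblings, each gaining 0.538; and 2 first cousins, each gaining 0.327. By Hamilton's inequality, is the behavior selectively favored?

No

Hamilton's rule: the trait is favored when the sum of r·B over every recipient exceeds the actor's cost C.
r to a half-niece or half-nephew = 0.125 (half-aunt/uncle↔niece/nephew: one path of length 3: r = (1/2)^3 = 1/8).
r to a half-sibling = 0.25 (half-sibs share one parent — one path of length 2: r = (1/2)^2 = 1/4).
r to a first cousin = 1/8 (first cousins share one grandparent pair — two paths of length 4: r = 2·(1/2)^4 = 1/8).
Summing one r·B term per recipient: 2·0.125·0.479 + 2·0.25·0.538 + 2·0.125·0.327 = 0.4705.
0.4705 < 0.87: the indirect benefit is less than the cost.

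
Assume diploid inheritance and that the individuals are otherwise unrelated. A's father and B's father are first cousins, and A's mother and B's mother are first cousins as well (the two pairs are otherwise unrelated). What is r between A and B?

0.0625

With two independent routes of shared ancestry, r is the sum of the two contributions.
A and B are related in two ways: second cousins through their fathers (r = 1/32) and second cousins through their mothers (r = 1/32).
r = 1/32 + 1/32 = 1/16 = 0.0625.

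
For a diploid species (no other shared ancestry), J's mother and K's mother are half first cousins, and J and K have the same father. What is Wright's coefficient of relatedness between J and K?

Relatedness sums over independent paths through distinct common ancestors.
J and K are related in two ways: half second cousins through their mothers (r = 1/64) and half-sibs through their shared father (r = 1/4).
r = 1/64 + 1/4 = 0.265625.

0.265625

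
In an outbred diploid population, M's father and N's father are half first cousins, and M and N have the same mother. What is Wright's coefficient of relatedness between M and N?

Wright's path rule: contributions from independent ancestry routes add.
M and N are related in two ways: half second cousins through their fathers (r = 1/64) and half-sibs through their shared mother (r = 1/4).
r = 1/64 + 1/4 = 0.265625.

0.265625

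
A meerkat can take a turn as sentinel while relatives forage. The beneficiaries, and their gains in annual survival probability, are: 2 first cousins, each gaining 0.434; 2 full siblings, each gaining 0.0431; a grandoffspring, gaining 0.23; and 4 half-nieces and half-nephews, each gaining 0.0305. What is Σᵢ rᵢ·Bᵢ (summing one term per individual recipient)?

0.22435

r to a first cousin = 0.125 (first cousins share one grandparent pair — two paths of length 4: r = 2·(1/2)^4 = 1/8).
r to a full sibling = 0.5 (full sibs share both parents — two paths of length 2: r = 2·(1/2)^2 = 1/2).
r to a grandoffspring = 0.25 (two parent–offspring links: r = (1/2)^2 = 1/4).
r to a half-niece or half-nephew = 0.125 (half-aunt/uncle↔niece/nephew: one path of length 3: r = (1/2)^3 = 1/8).
Summing one r·B term per recipient: 2·0.125·0.434 + 2·0.5·0.0431 + 1·0.25·0.23 + 4·0.125·0.0305 = 0.22435.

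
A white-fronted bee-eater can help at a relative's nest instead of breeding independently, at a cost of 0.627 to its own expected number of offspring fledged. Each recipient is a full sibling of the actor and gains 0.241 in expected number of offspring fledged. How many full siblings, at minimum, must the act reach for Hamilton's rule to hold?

r to a full sibling = 0.5 (full sibs share both parents — two paths of length 2: r = 2·(1/2)^2 = 1/2).
Hamilton's rule: n·r·B > C  ⇒  n > C/(r·B) = 0.627/(0.5·0.241) = 5.203.
The smallest integer exceeding 5.203 is 6.

6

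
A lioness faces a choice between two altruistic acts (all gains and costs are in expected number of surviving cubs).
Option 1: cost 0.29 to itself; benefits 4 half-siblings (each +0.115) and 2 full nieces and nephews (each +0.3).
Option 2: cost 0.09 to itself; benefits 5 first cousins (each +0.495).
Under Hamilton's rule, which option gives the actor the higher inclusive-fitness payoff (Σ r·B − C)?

Option 2

Option 1: r to a half-sibling = 0.25.
Option 1: r to a full niece or nephew = 0.25.
Option 1: Σ r·B − C = (4·0.25·0.115 + 2·0.25·0.3) − 0.29 = -0.025.
Option 2: r to a first cousin = 0.125.
Option 2: Σ r·B − C = (5·0.125·0.495) − 0.09 = 0.219375.
Option 2 has the higher net inclusive-fitness payoff.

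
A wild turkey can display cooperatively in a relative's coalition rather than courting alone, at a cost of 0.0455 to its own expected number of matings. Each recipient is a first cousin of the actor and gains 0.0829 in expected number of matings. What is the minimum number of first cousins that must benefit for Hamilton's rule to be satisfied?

r to a first cousin = 0.125 (first cousins share one grandparent pair — two paths of length 4: r = 2·(1/2)^4 = 1/8).
Hamilton's rule: n·r·B > C  ⇒  n > C/(r·B) = 0.0455/(0.125·0.0829) = 4.391.
The smallest integer exceeding 4.391 is 5.

5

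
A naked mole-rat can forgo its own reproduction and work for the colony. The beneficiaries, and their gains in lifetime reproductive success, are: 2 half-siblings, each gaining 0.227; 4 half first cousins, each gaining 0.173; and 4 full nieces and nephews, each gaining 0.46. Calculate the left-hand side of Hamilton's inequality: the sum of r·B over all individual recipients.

r to a half-sibling = 1/4 (half-sibs share one parent — one path of length 2: r = (1/2)^2 = 1/4).
r to a half first cousin = 1/16 (half first cousins share one grandparent — one path of length 4: r = (1/2)^4 = 1/16).
r to a full niece or nephew = 0.25 (full aunt/uncle↔niece/nephew: two paths of length 3 through the shared grandparent pair: r = 2·(1/2)^3 = 1/4).
Summing one r·B term per recipient: 2·0.25·0.227 + 4·0.0625·0.173 + 4·0.25·0.46 = 0.61675.

0.61675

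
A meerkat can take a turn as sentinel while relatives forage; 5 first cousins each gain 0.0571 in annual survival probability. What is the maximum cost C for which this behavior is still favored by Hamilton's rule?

r to a first cousin = 0.125 (first cousins share one grandparent pair — two paths of length 4: r = 2·(1/2)^4 = 1/8).
Hamilton's rule: n·r·B > C, so the trait is favored while C < n·r·B = 5·0.125·0.0571 = 0.0356875.

0.0356875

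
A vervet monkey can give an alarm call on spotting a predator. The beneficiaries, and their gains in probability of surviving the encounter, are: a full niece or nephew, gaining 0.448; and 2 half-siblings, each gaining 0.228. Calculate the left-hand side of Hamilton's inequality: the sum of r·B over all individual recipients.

r to a full niece or nephew = 0.25 (full aunt/uncle↔niece/nephew: two paths of length 3 through the shared grandparent pair: r = 2·(1/2)^3 = 1/4).
r to a half-sibling = 0.25 (half-sibs share one parent — one path of length 2: r = (1/2)^2 = 1/4).
Summing one r·B term per recipient: 1·0.25·0.448 + 2·0.25·0.228 = 0.226.

0.226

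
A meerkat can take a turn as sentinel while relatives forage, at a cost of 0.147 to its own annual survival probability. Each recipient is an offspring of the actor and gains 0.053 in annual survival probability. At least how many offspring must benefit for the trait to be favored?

6

r to an offspring = 0.5 (one parent–offspring link: r = (1/2)^1 = 1/2).
Hamilton's rule: n·r·B > C  ⇒  n > C/(r·B) = 0.147/(0.5·0.053) = 5.547.
The smallest integer exceeding 5.547 is 6.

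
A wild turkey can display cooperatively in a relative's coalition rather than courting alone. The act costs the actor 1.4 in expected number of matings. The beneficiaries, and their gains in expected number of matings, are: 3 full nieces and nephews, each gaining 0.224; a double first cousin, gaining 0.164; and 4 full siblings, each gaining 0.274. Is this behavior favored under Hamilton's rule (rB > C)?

Hamilton's rule: the trait is favored when the sum of r·B over every recipient exceeds the actor's cost C.
r to a full niece or nephew = 0.25 (full aunt/uncle↔niece/nephew: two paths of length 3 through the shared grandparent pair: r = 2·(1/2)^3 = 1/4).
r to a double first cousin = 1/4 (double first cousins share both grandparent pairs — four paths of length 4: r = 4·(1/2)^4 = 1/4).
r to a full sibling = 1/2 (full sibs share both parents — two paths of length 2: r = 2·(1/2)^2 = 1/2).
Summing one r·B term per recipient: 3·0.25·0.224 + 1·0.25·0.164 + 4·0.5·0.274 = 0.757.
0.757 < 1.4: the indirect benefit is less than the cost.

No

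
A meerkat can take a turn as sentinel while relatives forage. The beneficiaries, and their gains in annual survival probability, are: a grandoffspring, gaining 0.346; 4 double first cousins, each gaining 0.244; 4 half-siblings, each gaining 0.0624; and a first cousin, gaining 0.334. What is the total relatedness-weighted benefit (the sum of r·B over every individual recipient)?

r to a grandoffspring = 0.25 (two parent–offspring links: r = (1/2)^2 = 1/4).
r to a double first cousin = 1/4 (double first cousins share both grandparent pairs — four paths of length 4: r = 4·(1/2)^4 = 1/4).
r to a half-sibling = 0.25 (half-sibs share one parent — one path of length 2: r = (1/2)^2 = 1/4).
r to a first cousin = 0.125 (first cousins share one grandparent pair — two paths of length 4: r = 2·(1/2)^4 = 1/8).
Summing one r·B term per recipient: 1·0.25·0.346 + 4·0.25·0.244 + 4·0.25·0.0624 + 1·0.125·0.334 = 0.43465.

0.43465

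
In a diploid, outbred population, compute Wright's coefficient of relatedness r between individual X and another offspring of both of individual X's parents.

Each parent–offspring link contributes a factor of 1/2, and independent paths through distinct common ancestors add.
Full sibs share both parents — two paths of length 2: r = 2·(1/2)^2 = 1/2.

0.5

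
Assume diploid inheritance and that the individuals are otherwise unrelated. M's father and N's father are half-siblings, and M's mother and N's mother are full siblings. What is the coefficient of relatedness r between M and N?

Independent pedigree routes through distinct common ancestors add.
M and N are related in two ways: half first cousins through their fathers (r = 1/16) and first cousins through their mothers (r = 1/8).
r = 1/16 + 1/8 = 3/16 = 0.1875.

0.1875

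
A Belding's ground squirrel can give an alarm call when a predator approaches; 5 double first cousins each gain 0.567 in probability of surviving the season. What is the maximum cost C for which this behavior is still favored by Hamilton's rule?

r to a double first cousin = 0.25 (double first cousins share both grandparent pairs — four paths of length 4: r = 4·(1/2)^4 = 1/4).
Hamilton's rule: n·r·B > C, so the trait is favored while C < n·r·B = 5·0.25·0.567 = 0.70875.

0.70875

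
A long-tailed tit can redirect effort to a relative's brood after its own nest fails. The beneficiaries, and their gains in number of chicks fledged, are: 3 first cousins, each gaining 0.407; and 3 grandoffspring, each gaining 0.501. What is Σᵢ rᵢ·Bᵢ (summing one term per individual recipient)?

r to a first cousin = 0.125 (first cousins share one grandparent pair — two paths of length 4: r = 2·(1/2)^4 = 1/8).
r to a grandoffspring = 1/4 (two parent–offspring links: r = (1/2)^2 = 1/4).
Summing one r·B term per recipient: 3·0.125·0.407 + 3·0.25·0.501 = 0.528375.

0.528375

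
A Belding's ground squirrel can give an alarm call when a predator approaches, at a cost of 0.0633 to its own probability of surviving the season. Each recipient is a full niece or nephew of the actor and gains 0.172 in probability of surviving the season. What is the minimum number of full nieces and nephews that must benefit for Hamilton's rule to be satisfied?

r to a full niece or nephew = 1/4 (full aunt/uncle↔niece/nephew: two paths of length 3 through the shared grandparent pair: r = 2·(1/2)^3 = 1/4).
Hamilton's rule: n·r·B > C  ⇒  n > C/(r·B) = 0.0633/(0.25·0.172) = 1.472.
The smallest integer exceeding 1.472 is 2.

2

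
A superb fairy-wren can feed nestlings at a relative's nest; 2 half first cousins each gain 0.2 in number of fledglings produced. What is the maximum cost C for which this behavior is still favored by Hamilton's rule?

r to a half first cousin = 1/16 (half first cousins share one grandparent — one path of length 4: r = (1/2)^4 = 1/16).
Hamilton's rule: n·r·B > C, so the trait is favored while C < n·r·B = 2·0.0625·0.2 = 0.025.

0.025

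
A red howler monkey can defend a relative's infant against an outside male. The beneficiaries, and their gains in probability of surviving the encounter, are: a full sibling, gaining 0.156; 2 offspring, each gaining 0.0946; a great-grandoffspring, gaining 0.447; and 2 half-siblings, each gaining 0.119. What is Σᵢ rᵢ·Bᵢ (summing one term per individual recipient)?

r to a full sibling = 1/2 (full sibs share both parents — two paths of length 2: r = 2·(1/2)^2 = 1/2).
r to an offspring = 1/2 (one parent–offspring link: r = (1/2)^1 = 1/2).
r to a great-grandoffspring = 1/8 (three parent–offspring links: r = (1/2)^3 = 1/8).
r to a half-sibling = 0.25 (half-sibs share one parent — one path of length 2: r = (1/2)^2 = 1/4).
Summing one r·B term per recipient: 1·0.5·0.156 + 2·0.5·0.0946 + 1·0.125·0.447 + 2·0.25·0.119 = 0.287975.

0.287975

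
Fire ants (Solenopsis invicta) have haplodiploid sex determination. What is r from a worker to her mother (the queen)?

One meiotic link between diploid queen and diploid daughter: r = 1/2.

0.5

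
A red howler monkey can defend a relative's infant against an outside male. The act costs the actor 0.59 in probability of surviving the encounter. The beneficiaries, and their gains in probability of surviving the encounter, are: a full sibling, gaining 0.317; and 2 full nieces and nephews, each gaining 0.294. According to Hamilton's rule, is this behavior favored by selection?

Hamilton's rule: the trait is favored when the sum of r·B over every recipient exceeds the actor's cost C.
r to a full sibling = 0.5 (full sibs share both parents — two paths of length 2: r = 2·(1/2)^2 = 1/2).
r to a full niece or nephew = 1/4 (full aunt/uncle↔niece/nephew: two paths of length 3 through the shared grandparent pair: r = 2·(1/2)^3 = 1/4).
Summing one r·B term per recipient: 1·0.5·0.317 + 2·0.25·0.294 = 0.3055.
0.3055 < 0.59: the indirect benefit is less than the cost.

No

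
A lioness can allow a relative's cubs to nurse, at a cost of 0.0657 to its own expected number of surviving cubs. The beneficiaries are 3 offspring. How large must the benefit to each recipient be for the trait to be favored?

r to an offspring = 1/2 (one parent–offspring link: r = (1/2)^1 = 1/2).
Hamilton's rule with n recipients of equal r: n·r·B > C, so B > C/(n·r) = 0.0657/(3·0.5) = 0.0438.

0.0438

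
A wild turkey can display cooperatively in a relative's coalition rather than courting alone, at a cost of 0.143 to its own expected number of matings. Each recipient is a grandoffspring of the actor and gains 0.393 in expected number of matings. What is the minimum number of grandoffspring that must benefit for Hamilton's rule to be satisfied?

r to a grandoffspring = 0.25 (two parent–offspring links: r = (1/2)^2 = 1/4).
Hamilton's rule: n·r·B > C  ⇒  n > C/(r·B) = 0.143/(0.25·0.393) = 1.455.
The smallest integer exceeding 1.455 is 2.

2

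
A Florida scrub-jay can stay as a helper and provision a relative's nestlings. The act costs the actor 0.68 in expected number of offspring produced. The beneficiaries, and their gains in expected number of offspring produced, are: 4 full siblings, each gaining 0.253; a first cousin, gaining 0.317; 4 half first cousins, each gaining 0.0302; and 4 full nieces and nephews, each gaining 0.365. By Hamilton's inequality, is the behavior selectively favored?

Yes

Hamilton's rule: the trait is favored when the sum of r·B over every recipient exceeds the actor's cost C.
r to a full sibling = 0.5 (full sibs share both parents — two paths of length 2: r = 2·(1/2)^2 = 1/2).
r to a first cousin = 1/8 (first cousins share one grandparent pair — two paths of length 4: r = 2·(1/2)^4 = 1/8).
r to a half first cousin = 0.0625 (half first cousins share one grandparent — one path of length 4: r = (1/2)^4 = 1/16).
r to a full niece or nephew = 1/4 (full aunt/uncle↔niece/nephew: two paths of length 3 through the shared grandparent pair: r = 2·(1/2)^3 = 1/4).
Summing one r·B term per recipient: 4·0.5·0.253 + 1·0.125·0.317 + 4·0.0625·0.0302 + 4·0.25·0.365 = 0.918175.
0.918175 > 0.68: the indirect benefit exceeds the cost.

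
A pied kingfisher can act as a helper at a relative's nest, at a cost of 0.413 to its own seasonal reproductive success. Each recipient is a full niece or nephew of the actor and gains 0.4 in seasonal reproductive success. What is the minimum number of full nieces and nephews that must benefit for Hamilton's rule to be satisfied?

5

r to a full niece or nephew = 1/4 (full aunt/uncle↔niece/nephew: two paths of length 3 through the shared grandparent pair: r = 2·(1/2)^3 = 1/4).
Hamilton's rule: n·r·B > C  ⇒  n > C/(r·B) = 0.413/(0.25·0.4) = 4.13.
The smallest integer exceeding 4.13 is 5.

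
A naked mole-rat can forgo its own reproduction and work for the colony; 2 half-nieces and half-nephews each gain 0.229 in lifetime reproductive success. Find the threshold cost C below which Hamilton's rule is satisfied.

0.05725

r to a half-niece or half-nephew = 0.125 (half-aunt/uncle↔niece/nephew: one path of length 3: r = (1/2)^3 = 1/8).
Hamilton's rule: n·r·B > C, so the trait is favored while C < n·r·B = 2·0.125·0.229 = 0.05725.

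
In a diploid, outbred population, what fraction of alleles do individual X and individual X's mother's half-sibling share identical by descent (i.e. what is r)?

Each parent–offspring link contributes a factor of 1/2, and independent paths through distinct common ancestors add.
Half-aunt/uncle↔niece/nephew: one path of length 3: r = (1/2)^3 = 1/8.

0.125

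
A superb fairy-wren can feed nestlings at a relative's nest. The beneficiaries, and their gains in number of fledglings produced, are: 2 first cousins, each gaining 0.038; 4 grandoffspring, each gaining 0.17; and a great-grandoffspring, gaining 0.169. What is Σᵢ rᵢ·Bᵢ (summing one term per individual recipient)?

0.200625

r to a first cousin = 1/8 (first cousins share one grandparent pair — two paths of length 4: r = 2·(1/2)^4 = 1/8).
r to a grandoffspring = 0.25 (two parent–offspring links: r = (1/2)^2 = 1/4).
r to a great-grandoffspring = 1/8 (three parent–offspring links: r = (1/2)^3 = 1/8).
Summing one r·B term per recipient: 2·0.125·0.038 + 4·0.25·0.17 + 1·0.125·0.169 = 0.200625.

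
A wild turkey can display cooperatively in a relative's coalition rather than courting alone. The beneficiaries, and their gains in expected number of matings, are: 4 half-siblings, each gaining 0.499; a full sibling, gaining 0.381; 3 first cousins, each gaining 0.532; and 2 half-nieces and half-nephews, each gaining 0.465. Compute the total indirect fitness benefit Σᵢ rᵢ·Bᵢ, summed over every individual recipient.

1.00525

r to a half-sibling = 0.25 (half-sibs share one parent — one path of length 2: r = (1/2)^2 = 1/4).
r to a full sibling = 1/2 (full sibs share both parents — two paths of length 2: r = 2·(1/2)^2 = 1/2).
r to a first cousin = 1/8 (first cousins share one grandparent pair — two paths of length 4: r = 2·(1/2)^4 = 1/8).
r to a half-niece or half-nephew = 1/8 (half-aunt/uncle↔niece/nephew: one path of length 3: r = (1/2)^3 = 1/8).
Summing one r·B term per recipient: 4·0.25·0.499 + 1·0.5·0.381 + 3·0.125·0.532 + 2·0.125·0.465 = 1.00525.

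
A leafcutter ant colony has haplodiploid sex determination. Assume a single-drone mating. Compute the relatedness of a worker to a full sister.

0.75

Haplodiploid full sisters inherit their father's entire haploid genome identically (contributing 1/2) and on average half of their mother's contribution (1/2 · 1/2 = 1/4); r = 1/2 + 1/4 = 3/4.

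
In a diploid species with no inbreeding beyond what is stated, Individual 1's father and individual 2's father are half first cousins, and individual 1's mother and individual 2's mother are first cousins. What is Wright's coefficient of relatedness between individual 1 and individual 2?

0.046875

Wright's path rule: contributions from independent ancestry routes add.
Individual 1 and individual 2 are related in two ways: half second cousins through their fathers (r = 1/64) and second cousins through their mothers (r = 1/32).
r = 1/64 + 1/32 = 3/64 = 0.046875.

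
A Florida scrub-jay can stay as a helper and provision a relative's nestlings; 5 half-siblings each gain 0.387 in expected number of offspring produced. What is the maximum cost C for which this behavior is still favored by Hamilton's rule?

r to a half-sibling = 1/4 (half-sibs share one parent — one path of length 2: r = (1/2)^2 = 1/4).
Hamilton's rule: n·r·B > C, so the trait is favored while C < n·r·B = 5·0.25·0.387 = 0.48375.

0.48375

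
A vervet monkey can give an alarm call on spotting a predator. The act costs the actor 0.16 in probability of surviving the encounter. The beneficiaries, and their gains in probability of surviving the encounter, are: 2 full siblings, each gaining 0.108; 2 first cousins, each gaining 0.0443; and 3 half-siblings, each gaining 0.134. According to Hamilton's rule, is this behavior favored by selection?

Yes

Hamilton's rule: the trait is favored when the sum of r·B over every recipient exceeds the actor's cost C.
r to a full sibling = 0.5 (full sibs share both parents — two paths of length 2: r = 2·(1/2)^2 = 1/2).
r to a first cousin = 0.125 (first cousins share one grandparent pair — two paths of length 4: r = 2·(1/2)^4 = 1/8).
r to a half-sibling = 0.25 (half-sibs share one parent — one path of length 2: r = (1/2)^2 = 1/4).
Summing one r·B term per recipient: 2·0.5·0.108 + 2·0.125·0.0443 + 3·0.25·0.134 = 0.219575.
0.219575 > 0.16: the indirect benefit exceeds the cost.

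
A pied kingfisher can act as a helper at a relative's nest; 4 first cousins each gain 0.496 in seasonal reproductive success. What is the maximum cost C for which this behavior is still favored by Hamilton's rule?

r to a first cousin = 1/8 (first cousins share one grandparent pair — two paths of length 4: r = 2·(1/2)^4 = 1/8).
Hamilton's rule: n·r·B > C, so the trait is favored while C < n·r·B = 4·0.125·0.496 = 0.248.

0.248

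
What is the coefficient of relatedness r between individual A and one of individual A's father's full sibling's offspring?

0.125

Each parent–offspring link contributes a factor of 1/2, and independent paths through distinct common ancestors add.
First cousins share one grandparent pair — two paths of length 4: r = 2·(1/2)^4 = 1/8.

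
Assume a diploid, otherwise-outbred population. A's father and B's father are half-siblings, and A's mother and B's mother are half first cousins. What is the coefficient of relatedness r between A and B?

0.078125

Wright's path rule: contributions from independent ancestry routes add.
A and B are related in two ways: half first cousins through their fathers (r = 1/16) and half second cousins through their mothers (r = 1/64).
r = 1/16 + 1/64 = 5/64 = 0.078125.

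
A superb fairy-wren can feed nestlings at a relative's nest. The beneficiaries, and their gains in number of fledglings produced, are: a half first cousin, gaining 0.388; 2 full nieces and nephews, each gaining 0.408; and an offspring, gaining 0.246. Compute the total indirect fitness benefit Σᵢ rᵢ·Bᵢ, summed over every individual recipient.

0.35125

r to a half first cousin = 1/16 (half first cousins share one grandparent — one path of length 4: r = (1/2)^4 = 1/16).
r to a full niece or nephew = 1/4 (full aunt/uncle↔niece/nephew: two paths of length 3 through the shared grandparent pair: r = 2·(1/2)^3 = 1/4).
r to an offspring = 0.5 (one parent–offspring link: r = (1/2)^1 = 1/2).
Summing one r·B term per recipient: 1·0.0625·0.388 + 2·0.25·0.408 + 1·0.5·0.246 = 0.35125.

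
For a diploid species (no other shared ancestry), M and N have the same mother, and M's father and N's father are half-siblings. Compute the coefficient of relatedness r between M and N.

Wright's path rule: contributions from independent ancestry routes add.
M and N are related in two ways: half-sibs through their shared mother (r = 1/4) and half first cousins through their fathers (r = 1/16).
r = 1/4 + 1/16 = 5/16 = 0.3125.

0.3125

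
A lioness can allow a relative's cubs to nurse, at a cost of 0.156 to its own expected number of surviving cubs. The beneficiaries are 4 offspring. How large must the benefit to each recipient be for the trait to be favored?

0.078

r to an offspring = 1/2 (one parent–offspring link: r = (1/2)^1 = 1/2).
Hamilton's rule with n recipients of equal r: n·r·B > C, so B > C/(n·r) = 0.156/(4·0.5) = 0.078.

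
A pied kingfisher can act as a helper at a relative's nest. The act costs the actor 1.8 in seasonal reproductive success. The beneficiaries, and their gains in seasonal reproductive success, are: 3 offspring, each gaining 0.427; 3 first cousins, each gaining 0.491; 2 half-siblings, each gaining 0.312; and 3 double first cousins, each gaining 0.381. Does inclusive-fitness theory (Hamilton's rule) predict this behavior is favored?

Hamilton's rule: the trait is favored when the sum of r·B over every recipient exceeds the actor's cost C.
r to an offspring = 1/2 (one parent–offspring link: r = (1/2)^1 = 1/2).
r to a first cousin = 1/8 (first cousins share one grandparent pair — two paths of length 4: r = 2·(1/2)^4 = 1/8).
r to a half-sibling = 1/4 (half-sibs share one parent — one path of length 2: r = (1/2)^2 = 1/4).
r to a double first cousin = 1/4 (double first cousins share both grandparent pairs — four paths of length 4: r = 4·(1/2)^4 = 1/4).
Summing one r·B term per recipient: 3·0.5·0.427 + 3·0.125·0.491 + 2·0.25·0.312 + 3·0.25·0.381 = 1.266375.
1.266375 < 1.8: the indirect benefit is less than the cost.

No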